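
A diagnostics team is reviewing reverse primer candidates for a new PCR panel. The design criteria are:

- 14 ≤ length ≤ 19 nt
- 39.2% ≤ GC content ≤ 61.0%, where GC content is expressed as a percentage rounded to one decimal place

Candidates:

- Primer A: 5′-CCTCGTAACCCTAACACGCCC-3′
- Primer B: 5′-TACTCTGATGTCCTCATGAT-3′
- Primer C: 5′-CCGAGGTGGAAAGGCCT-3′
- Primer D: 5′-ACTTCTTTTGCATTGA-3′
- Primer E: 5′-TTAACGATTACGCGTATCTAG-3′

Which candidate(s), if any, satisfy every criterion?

Primer A (21 nt, A=5 T=3 G=2 C=11): length 21, outside 14–19 ✗; GC 13/21 = 61.9%, outside 39.2–61.0% ✗ — fails.
Primer B (20 nt, A=4 T=8 G=3 C=5): length 20, outside 14–19 ✗; GC 8/20 = 40.0% ✓ — fails.
Primer C (17 nt, A=4 T=2 G=7 C=4): length 17 ✓; GC 11/17 = 64.7%, outside 39.2–61.0% ✗ — fails.
Primer D (16 nt, A=3 T=8 G=2 C=3): length 16 ✓; GC 5/16 = 31.3%, outside 39.2–61.0% ✗ — fails.
Primer E (21 nt, A=6 T=7 G=4 C=4): length 21, outside 14–19 ✗; GC 8/21 = 38.1%, outside 39.2–61.0% ✗ — fails.

None of the candidates satisfy all criteria.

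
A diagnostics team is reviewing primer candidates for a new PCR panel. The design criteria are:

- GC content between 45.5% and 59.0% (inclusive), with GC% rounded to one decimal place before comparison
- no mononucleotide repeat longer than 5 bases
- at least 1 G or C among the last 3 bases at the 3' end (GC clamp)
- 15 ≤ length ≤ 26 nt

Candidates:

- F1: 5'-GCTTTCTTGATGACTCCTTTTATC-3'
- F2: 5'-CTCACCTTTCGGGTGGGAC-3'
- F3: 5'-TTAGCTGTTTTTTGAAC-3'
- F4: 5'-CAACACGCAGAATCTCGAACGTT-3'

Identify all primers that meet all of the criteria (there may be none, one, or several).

F4 only.

F1 (24 nt, A=3 T=12 G=3 C=6): GC 9/24 = 37.5%, outside 45.5–59.0% ✗; longest run = 4 ✓; 3' end ATC has 1 G/C ✓; length 24 ✓ — fails.
F2 (19 nt, A=2 T=5 G=6 C=6): GC 12/19 = 63.2%, outside 45.5–59.0% ✗; longest run = 3 ✓; 3' end GAC has 2 G/C ✓; length 19 ✓ — fails.
F3 (17 nt, A=3 T=9 G=3 C=2): GC 5/17 = 29.4%, outside 45.5–59.0% ✗; longest run = 6, exceeds 5 ✗; 3' end AAC has 1 G/C ✓; length 17 ✓ — fails.
F4 (23 nt, A=8 T=4 G=4 C=7): GC 11/23 = 47.8% ✓; longest run = 2 ✓; 3' end GTT has 1 G/C ✓; length 23 ✓ — passes.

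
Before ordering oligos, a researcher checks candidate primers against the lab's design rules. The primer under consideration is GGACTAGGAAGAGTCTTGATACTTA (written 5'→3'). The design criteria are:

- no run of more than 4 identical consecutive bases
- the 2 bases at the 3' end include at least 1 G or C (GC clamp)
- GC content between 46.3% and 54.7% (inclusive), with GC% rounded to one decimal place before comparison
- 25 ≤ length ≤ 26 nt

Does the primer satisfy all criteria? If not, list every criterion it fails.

Fails: GC clamp, GC content.

Base counts: A=8, T=7, G=7, C=3 (length 25).
homopolymer run: longest run = 2 ✓
GC clamp: 3' end TA has 0 G/C, need ≥1 ✗
GC content: GC 10/25 = 40.0%, outside 46.3–54.7% ✗
length: length 25 ✓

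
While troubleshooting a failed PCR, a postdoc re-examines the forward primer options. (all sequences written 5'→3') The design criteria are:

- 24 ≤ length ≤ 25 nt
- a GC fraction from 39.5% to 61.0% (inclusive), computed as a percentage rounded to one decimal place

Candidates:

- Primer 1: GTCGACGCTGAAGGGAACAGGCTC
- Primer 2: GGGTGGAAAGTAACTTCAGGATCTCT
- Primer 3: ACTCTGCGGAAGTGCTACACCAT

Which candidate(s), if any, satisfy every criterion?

None of the candidates satisfy all criteria.

Primer 1 (24 nt, A=6 T=3 G=9 C=6): length 24 ✓; GC 15/24 = 62.5%, outside 39.5–61.0% ✗ — fails.
Primer 2 (26 nt, A=7 T=7 G=8 C=4): length 26, outside 24–25 ✗; GC 12/26 = 46.2% ✓ — fails.
Primer 3 (23 nt, A=6 T=5 G=5 C=7): length 23, outside 24–25 ✗; GC 12/23 = 52.2% ✓ — fails.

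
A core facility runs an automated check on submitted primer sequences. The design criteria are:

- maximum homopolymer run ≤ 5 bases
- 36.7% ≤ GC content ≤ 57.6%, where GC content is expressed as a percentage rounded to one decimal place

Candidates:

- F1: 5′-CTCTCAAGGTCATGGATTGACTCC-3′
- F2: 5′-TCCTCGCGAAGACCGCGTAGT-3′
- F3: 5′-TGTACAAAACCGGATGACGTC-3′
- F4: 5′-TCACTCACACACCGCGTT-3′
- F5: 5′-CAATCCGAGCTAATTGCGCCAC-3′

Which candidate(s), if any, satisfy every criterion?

F1 (24 nt, A=5 T=7 G=5 C=7): longest run = 2 ✓; GC 12/24 = 50.0% ✓ — passes.
F2 (21 nt, A=4 T=4 G=6 C=7): longest run = 2 ✓; GC 13/21 = 61.9%, outside 36.7–57.6% ✗ — fails.
F3 (21 nt, A=7 T=4 G=5 C=5): longest run = 4 ✓; GC 10/21 = 47.6% ✓ — passes.
F4 (18 nt, A=4 T=4 G=2 C=8): longest run = 2 ✓; GC 10/18 = 55.6% ✓ — passes.
F5 (22 nt, A=6 T=4 G=4 C=8): longest run = 2 ✓; GC 12/22 = 54.5% ✓ — passes.

F1, F3, F4 and F5.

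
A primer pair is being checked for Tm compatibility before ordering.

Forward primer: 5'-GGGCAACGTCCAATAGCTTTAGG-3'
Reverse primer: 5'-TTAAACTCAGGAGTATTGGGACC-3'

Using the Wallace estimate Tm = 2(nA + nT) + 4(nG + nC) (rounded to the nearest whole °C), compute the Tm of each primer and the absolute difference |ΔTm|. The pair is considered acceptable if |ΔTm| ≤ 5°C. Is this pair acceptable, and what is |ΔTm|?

|ΔTm| = 4°C; the pair is acceptable.

Forward: A=6 T=5 G=7 C=5 → Tm = 2·11 + 4·12 = 70°C.
Reverse: A=7 T=6 G=6 C=4 → Tm = 2·13 + 4·10 = 66°C.
|ΔTm| = |70 − 66| = 4°C, ≤ 5°C.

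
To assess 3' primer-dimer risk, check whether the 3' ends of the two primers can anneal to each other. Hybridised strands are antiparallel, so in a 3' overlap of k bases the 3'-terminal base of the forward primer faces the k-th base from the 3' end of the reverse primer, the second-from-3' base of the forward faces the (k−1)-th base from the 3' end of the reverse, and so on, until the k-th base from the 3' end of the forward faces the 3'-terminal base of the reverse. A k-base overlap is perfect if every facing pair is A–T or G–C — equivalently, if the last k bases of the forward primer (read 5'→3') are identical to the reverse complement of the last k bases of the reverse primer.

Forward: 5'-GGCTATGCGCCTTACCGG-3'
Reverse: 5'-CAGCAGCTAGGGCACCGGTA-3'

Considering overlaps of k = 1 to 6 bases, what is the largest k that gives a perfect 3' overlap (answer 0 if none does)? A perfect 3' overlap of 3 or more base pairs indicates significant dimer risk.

Longest perfect overlap: 6 complementary base pairs; significant dimer risk (threshold 3).

Last 6 bases (5'→3') — forward …TACCGG, reverse …CCGGTA.
Reverse complement of the reverse primer's last 6 bases: TACCGG; its first k bases are the reverse complement of the reverse primer's last k bases, so a perfect k-base overlap needs the forward primer's last k bases to equal them.
Comparing (forward last k vs required): k=1: G vs T ✗; k=2: GG vs TA ✗; k=3: CGG vs TAC ✗; k=4: CCGG vs TACC ✗; k=5: ACCGG vs TACCG ✗; k=6: TACCGG vs TACCGG ✓.
Only k = 6 is perfect, so the longest perfect 3' overlap is 6.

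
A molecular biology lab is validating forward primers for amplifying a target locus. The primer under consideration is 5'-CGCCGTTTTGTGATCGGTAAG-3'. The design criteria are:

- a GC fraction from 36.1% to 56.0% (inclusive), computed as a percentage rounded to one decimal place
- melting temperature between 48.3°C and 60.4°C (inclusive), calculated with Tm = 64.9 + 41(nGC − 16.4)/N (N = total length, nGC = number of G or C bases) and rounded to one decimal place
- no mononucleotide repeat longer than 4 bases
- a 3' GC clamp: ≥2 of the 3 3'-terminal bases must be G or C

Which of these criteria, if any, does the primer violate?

Fails: GC clamp.

Base counts: A=3, T=7, G=7, C=4 (length 21).
GC content: GC 11/21 = 52.4% ✓
Tm: Tm = 64.9 + 41·(11 − 16.4)/21 = 54.4°C ✓
homopolymer run: longest run = 4 ✓
GC clamp: 3' end AAG has 1 G/C, need ≥2 ✗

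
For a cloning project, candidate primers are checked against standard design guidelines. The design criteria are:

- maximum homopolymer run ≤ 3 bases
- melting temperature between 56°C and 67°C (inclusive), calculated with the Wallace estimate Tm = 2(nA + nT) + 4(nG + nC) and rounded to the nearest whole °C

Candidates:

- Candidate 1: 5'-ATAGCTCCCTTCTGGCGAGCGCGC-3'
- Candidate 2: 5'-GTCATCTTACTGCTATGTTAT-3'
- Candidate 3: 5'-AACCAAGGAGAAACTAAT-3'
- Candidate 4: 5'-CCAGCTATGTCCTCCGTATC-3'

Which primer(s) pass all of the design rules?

Candidate 2 and Candidate 4.

Candidate 1 (24 nt, A=3 T=5 G=7 C=9): longest run = 3 ✓; Tm = 2·8 + 4·16 = 80°C, outside 56–67°C ✗ — fails.
Candidate 2 (21 nt, A=4 T=10 G=3 C=4): longest run = 2 ✓; Tm = 2·14 + 4·7 = 56°C ✓ — passes.
Candidate 3 (18 nt, A=10 T=2 G=3 C=3): longest run = 3 ✓; Tm = 2·12 + 4·6 = 48°C, outside 56–67°C ✗ — fails.
Candidate 4 (20 nt, A=3 T=6 G=3 C=8): longest run = 2 ✓; Tm = 2·9 + 4·11 = 62°C ✓ — passes.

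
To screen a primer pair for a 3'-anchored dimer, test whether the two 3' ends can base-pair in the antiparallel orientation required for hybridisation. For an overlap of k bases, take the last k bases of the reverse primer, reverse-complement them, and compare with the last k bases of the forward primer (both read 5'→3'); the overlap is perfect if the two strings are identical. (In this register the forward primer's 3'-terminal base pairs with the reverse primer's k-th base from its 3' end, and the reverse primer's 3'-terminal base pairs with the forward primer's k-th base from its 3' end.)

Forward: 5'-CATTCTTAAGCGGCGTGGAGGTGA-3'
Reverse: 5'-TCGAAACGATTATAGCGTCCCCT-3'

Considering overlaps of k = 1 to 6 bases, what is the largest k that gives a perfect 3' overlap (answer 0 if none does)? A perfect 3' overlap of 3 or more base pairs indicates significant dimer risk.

Last 6 bases (5'→3') — forward …AGGTGA, reverse …TCCCCT.
Reverse complement of the reverse primer's last 6 bases: AGGGGA; its first k bases are the reverse complement of the reverse primer's last k bases, so a perfect k-base overlap needs the forward primer's last k bases to equal them.
Comparing (forward last k vs required): k=1: A vs A ✓; k=2: GA vs AG ✗; k=3: TGA vs AGG ✗; k=4: GTGA vs AGGG ✗; k=5: GGTGA vs AGGGG ✗; k=6: AGGTGA vs AGGGGA ✗.
Only k = 1 is perfect, so the longest perfect 3' overlap is 1.

Longest perfect overlap: 1 complementary base pair; below the dimer-risk threshold (threshold 3).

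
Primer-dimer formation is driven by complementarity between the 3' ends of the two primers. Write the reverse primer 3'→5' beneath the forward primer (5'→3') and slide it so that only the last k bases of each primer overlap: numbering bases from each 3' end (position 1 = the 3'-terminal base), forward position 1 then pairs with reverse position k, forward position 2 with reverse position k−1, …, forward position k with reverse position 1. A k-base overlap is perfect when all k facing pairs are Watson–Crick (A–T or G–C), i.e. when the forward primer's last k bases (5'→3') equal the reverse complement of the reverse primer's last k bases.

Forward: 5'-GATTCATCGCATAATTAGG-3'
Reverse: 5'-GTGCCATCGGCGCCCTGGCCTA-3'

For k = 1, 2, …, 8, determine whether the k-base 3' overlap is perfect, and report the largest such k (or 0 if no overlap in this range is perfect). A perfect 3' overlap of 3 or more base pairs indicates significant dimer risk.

Longest perfect overlap: 4 complementary base pairs; significant dimer risk (threshold 3).

Last 8 bases (5'→3') — forward …TAATTAGG, reverse …CTGGCCTA.
Reverse complement of the reverse primer's last 8 bases: TAGGCCAG; its first k bases are the reverse complement of the reverse primer's last k bases, so a perfect k-base overlap needs the forward primer's last k bases to equal them.
Comparing (forward last k vs required): k=1: G vs T ✗; k=2: GG vs TA ✗; k=3: AGG vs TAG ✗; k=4: TAGG vs TAGG ✓; k=5: TTAGG vs TAGGC ✗; k=6: ATTAGG vs TAGGCC ✗; k=7: AATTAGG vs TAGGCCA ✗; k=8: TAATTAGG vs TAGGCCAG ✗.
Only k = 4 is perfect, so the longest perfect 3' overlap is 4.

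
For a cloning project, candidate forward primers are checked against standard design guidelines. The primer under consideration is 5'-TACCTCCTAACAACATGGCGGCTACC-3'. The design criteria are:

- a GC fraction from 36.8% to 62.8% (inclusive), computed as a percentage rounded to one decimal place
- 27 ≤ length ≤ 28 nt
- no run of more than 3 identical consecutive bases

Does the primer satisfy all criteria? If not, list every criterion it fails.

Base counts: A=7, T=5, G=4, C=10 (length 26).
GC content: GC 14/26 = 53.8% ✓
length: length 26, outside 27–28 ✗
homopolymer run: longest run = 2 ✓

Fails: length.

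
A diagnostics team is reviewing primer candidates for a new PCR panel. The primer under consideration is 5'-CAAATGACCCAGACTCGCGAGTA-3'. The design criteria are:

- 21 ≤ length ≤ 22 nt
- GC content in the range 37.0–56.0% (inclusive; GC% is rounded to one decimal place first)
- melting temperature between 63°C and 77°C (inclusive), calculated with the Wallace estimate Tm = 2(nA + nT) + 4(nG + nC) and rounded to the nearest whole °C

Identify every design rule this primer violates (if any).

Base counts: A=8, T=3, G=5, C=7 (length 23).
length: length 23, outside 21–22 ✗
GC content: GC 12/23 = 52.2% ✓
Tm: Tm = 2·11 + 4·12 = 70°C ✓

Fails: length.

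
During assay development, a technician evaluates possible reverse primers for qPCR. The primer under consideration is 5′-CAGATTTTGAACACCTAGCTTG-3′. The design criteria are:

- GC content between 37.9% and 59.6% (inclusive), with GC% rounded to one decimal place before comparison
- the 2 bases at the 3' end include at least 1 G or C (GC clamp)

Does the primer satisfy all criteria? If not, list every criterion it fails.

Base counts: A=6, T=7, G=4, C=5 (length 22).
GC content: GC 9/22 = 40.9% ✓
GC clamp: 3' end TG has 1 G/C ✓

Meets all criteria.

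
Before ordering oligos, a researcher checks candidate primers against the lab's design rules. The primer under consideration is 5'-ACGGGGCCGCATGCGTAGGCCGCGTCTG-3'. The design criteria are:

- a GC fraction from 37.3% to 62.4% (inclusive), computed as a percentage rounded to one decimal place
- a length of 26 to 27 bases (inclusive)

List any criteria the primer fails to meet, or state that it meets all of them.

Base counts: A=3, T=4, G=12, C=9 (length 28).
GC content: GC 21/28 = 75.0%, outside 37.3–62.4% ✗
length: length 28, outside 26–27 ✗

Fails: GC content, length.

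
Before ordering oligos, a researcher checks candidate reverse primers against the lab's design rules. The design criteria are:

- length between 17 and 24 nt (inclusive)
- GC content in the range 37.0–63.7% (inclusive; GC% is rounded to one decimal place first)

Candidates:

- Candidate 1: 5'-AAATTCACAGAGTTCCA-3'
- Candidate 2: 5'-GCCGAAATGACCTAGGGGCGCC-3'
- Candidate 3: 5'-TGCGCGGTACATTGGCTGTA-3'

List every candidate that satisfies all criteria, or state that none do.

Candidate 1 (17 nt, A=7 T=4 G=2 C=4): length 17 ✓; GC 6/17 = 35.3%, outside 37.0–63.7% ✗ — fails.
Candidate 2 (22 nt, A=5 T=2 G=8 C=7): length 22 ✓; GC 15/22 = 68.2%, outside 37.0–63.7% ✗ — fails.
Candidate 3 (20 nt, A=3 T=6 G=7 C=4): length 20 ✓; GC 11/20 = 55.0% ✓ — passes.

Candidate 3 only.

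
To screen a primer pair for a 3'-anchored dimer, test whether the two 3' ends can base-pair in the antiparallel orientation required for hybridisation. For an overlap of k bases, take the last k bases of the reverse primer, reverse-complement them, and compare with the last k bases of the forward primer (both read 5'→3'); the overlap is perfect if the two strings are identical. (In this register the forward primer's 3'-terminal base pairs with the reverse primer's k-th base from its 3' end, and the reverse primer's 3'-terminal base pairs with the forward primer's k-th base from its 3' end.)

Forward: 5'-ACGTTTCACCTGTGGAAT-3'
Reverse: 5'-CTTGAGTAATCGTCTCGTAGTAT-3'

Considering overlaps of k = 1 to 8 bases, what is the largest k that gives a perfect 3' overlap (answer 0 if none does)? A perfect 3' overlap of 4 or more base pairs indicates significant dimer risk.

Last 8 bases (5'→3') — forward …TGTGGAAT, reverse …CGTAGTAT.
Reverse complement of the reverse primer's last 8 bases: ATACTACG; its first k bases are the reverse complement of the reverse primer's last k bases, so a perfect k-base overlap needs the forward primer's last k bases to equal them.
Comparing (forward last k vs required): k=1: T vs A ✗; k=2: AT vs AT ✓; k=3: AAT vs ATA ✗; k=4: GAAT vs ATAC ✗; k=5: GGAAT vs ATACT ✗; k=6: TGGAAT vs ATACTA ✗; k=7: GTGGAAT vs ATACTAC ✗; k=8: TGTGGAAT vs ATACTACG ✗.
Only k = 2 is perfect, so the longest perfect 3' overlap is 2.

Longest perfect overlap: 2 complementary base pairs; below the dimer-risk threshold (threshold 4).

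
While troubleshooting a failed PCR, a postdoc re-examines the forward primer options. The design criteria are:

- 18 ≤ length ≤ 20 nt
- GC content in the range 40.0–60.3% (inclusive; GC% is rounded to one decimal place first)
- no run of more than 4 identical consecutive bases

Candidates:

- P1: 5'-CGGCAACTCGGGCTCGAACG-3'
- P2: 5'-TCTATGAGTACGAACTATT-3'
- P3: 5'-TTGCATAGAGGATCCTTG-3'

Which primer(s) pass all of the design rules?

P1 (20 nt, A=4 T=2 G=7 C=7): length 20 ✓; GC 14/20 = 70.0%, outside 40.0–60.3% ✗; longest run = 3 ✓ — fails.
P2 (19 nt, A=6 T=7 G=3 C=3): length 19 ✓; GC 6/19 = 31.6%, outside 40.0–60.3% ✗; longest run = 2 ✓ — fails.
P3 (18 nt, A=4 T=6 G=5 C=3): length 18 ✓; GC 8/18 = 44.4% ✓; longest run = 2 ✓ — passes.

P3 only.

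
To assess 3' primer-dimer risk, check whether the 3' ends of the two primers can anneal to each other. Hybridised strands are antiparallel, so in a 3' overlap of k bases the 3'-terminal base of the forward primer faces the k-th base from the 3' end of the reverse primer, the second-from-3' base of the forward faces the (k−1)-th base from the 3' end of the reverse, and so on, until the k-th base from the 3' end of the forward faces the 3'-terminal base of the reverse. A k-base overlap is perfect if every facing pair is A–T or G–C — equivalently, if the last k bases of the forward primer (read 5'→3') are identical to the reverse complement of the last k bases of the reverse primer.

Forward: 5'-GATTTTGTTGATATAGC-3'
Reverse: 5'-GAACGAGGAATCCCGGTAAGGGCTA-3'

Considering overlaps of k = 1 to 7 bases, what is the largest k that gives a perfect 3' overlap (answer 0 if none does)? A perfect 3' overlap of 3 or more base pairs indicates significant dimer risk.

Last 7 bases (5'→3') — forward …ATATAGC, reverse …AGGGCTA.
Reverse complement of the reverse primer's last 7 bases: TAGCCCT; its first k bases are the reverse complement of the reverse primer's last k bases, so a perfect k-base overlap needs the forward primer's last k bases to equal them.
Comparing (forward last k vs required): k=1: C vs T ✗; k=2: GC vs TA ✗; k=3: AGC vs TAG ✗; k=4: TAGC vs TAGC ✓; k=5: ATAGC vs TAGCC ✗; k=6: TATAGC vs TAGCCC ✗; k=7: ATATAGC vs TAGCCCT ✗.
Only k = 4 is perfect, so the longest perfect 3' overlap is 4.

Longest perfect overlap: 4 complementary base pairs; significant dimer risk (threshold 3).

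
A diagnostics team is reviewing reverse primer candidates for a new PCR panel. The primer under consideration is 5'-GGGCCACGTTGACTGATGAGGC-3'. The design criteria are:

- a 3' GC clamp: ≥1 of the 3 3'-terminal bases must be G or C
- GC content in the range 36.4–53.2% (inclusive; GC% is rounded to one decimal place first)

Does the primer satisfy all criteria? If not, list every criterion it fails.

Fails: GC content.

Base counts: A=4, T=4, G=9, C=5 (length 22).
GC clamp: 3' end GGC has 3 G/C ✓
GC content: GC 14/22 = 63.6%, outside 36.4–53.2% ✗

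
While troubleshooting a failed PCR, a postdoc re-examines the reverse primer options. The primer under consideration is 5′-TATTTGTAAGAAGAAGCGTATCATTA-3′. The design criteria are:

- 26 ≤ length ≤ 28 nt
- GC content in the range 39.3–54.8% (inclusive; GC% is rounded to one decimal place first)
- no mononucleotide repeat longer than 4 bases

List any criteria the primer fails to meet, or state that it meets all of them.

Base counts: A=10, T=9, G=5, C=2 (length 26).
length: length 26 ✓
GC content: GC 7/26 = 26.9%, outside 39.3–54.8% ✗
homopolymer run: longest run = 3 ✓

Fails: GC content.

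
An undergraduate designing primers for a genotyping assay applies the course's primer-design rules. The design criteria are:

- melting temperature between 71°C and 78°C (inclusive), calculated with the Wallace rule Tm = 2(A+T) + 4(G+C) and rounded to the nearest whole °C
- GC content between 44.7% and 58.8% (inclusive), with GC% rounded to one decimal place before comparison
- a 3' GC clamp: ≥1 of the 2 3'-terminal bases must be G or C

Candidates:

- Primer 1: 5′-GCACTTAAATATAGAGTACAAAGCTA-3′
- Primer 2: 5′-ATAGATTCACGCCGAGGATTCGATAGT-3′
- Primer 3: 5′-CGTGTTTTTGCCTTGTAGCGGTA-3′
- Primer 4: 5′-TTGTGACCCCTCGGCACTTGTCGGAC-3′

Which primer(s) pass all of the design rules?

None of the candidates satisfy all criteria.

Primer 1 (26 nt, A=12 T=6 G=4 C=4): Tm = 2·18 + 4·8 = 68°C, outside 71–78°C ✗; GC 8/26 = 30.8%, outside 44.7–58.8% ✗; 3' end TA has 0 G/C, need ≥1 ✗ — fails.
Primer 2 (27 nt, A=8 T=7 G=7 C=5): Tm = 2·15 + 4·12 = 78°C ✓; GC 12/27 = 44.4%, outside 44.7–58.8% ✗; 3' end GT has 1 G/C ✓ — fails.
Primer 3 (23 nt, A=2 T=10 G=7 C=4): Tm = 2·12 + 4·11 = 68°C, outside 71–78°C ✗; GC 11/23 = 47.8% ✓; 3' end TA has 0 G/C, need ≥1 ✗ — fails.
Primer 4 (26 nt, A=3 T=7 G=7 C=9): Tm = 2·10 + 4·16 = 84°C, outside 71–78°C ✗; GC 16/26 = 61.5%, outside 44.7–58.8% ✗; 3' end AC has 1 G/C ✓ — fails.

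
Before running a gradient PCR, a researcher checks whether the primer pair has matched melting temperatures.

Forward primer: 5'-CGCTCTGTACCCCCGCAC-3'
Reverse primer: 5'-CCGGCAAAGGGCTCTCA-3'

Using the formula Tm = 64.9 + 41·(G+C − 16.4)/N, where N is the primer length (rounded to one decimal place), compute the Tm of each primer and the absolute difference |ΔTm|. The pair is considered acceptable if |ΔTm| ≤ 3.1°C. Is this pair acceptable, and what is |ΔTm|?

|ΔTm| = 5.3°C; the pair is not acceptable.

Forward: G+C = 13, N = 18 → Tm = 64.9 + 41·(13 − 16.4)/18 = 57.2°C.
Reverse: G+C = 11, N = 17 → Tm = 64.9 + 41·(11 − 16.4)/17 = 51.9°C.
|ΔTm| = |57.2 − 51.9| = 5.3°C, > 3.1°C.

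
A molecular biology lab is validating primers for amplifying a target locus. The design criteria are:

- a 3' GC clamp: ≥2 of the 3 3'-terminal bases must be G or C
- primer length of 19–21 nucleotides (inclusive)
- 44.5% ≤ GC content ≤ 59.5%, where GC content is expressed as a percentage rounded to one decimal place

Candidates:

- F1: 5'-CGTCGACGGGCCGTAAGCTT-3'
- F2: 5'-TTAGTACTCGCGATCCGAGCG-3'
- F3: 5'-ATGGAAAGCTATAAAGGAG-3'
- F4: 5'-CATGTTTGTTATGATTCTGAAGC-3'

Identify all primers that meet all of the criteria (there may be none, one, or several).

F1 (20 nt, A=3 T=4 G=7 C=6): 3' end CTT has 1 G/C, need ≥2 ✗; length 20 ✓; GC 13/20 = 65.0%, outside 44.5–59.5% ✗ — fails.
F2 (21 nt, A=4 T=5 G=6 C=6): 3' end GCG has 3 G/C ✓; length 21 ✓; GC 12/21 = 57.1% ✓ — passes.
F3 (19 nt, A=9 T=3 G=6 C=1): 3' end GAG has 2 G/C ✓; length 19 ✓; GC 7/19 = 36.8%, outside 44.5–59.5% ✗ — fails.
F4 (23 nt, A=5 T=10 G=5 C=3): 3' end AGC has 2 G/C ✓; length 23, outside 19–21 ✗; GC 8/23 = 34.8%, outside 44.5–59.5% ✗ — fails.

F2 only.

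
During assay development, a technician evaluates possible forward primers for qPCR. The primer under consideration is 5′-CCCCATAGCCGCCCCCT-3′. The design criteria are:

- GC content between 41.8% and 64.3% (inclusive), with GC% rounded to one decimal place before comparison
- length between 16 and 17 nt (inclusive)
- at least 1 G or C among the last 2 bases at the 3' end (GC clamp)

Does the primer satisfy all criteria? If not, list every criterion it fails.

Base counts: A=2, T=2, G=2, C=11 (length 17).
GC content: GC 13/17 = 76.5%, outside 41.8–64.3% ✗
length: length 17 ✓
GC clamp: 3' end CT has 1 G/C ✓

Fails: GC content.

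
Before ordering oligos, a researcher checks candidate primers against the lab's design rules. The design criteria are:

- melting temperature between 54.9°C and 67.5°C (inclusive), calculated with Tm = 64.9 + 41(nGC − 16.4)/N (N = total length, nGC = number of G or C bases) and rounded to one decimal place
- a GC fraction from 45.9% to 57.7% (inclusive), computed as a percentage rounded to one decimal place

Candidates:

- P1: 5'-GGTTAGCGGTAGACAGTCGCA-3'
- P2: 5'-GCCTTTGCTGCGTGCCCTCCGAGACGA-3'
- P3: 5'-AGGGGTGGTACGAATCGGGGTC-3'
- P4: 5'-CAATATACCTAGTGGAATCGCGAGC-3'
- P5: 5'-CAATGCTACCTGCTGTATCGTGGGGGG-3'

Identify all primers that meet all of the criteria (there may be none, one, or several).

P1 and P4.

P1 (21 nt, A=5 T=4 G=8 C=4): Tm = 64.9 + 41·(12 − 16.4)/21 = 56.3°C ✓; GC 12/21 = 57.1% ✓ — passes.
P2 (27 nt, A=3 T=6 G=8 C=10): Tm = 64.9 + 41·(18 − 16.4)/27 = 67.3°C ✓; GC 18/27 = 66.7%, outside 45.9–57.7% ✗ — fails.
P3 (22 nt, A=4 T=4 G=11 C=3): Tm = 64.9 + 41·(14 − 16.4)/22 = 60.4°C ✓; GC 14/22 = 63.6%, outside 45.9–57.7% ✗ — fails.
P4 (25 nt, A=8 T=5 G=6 C=6): Tm = 64.9 + 41·(12 − 16.4)/25 = 57.7°C ✓; GC 12/25 = 48.0% ✓ — passes.
P5 (27 nt, A=4 T=7 G=10 C=6): Tm = 64.9 + 41·(16 − 16.4)/27 = 64.3°C ✓; GC 16/27 = 59.3%, outside 45.9–57.7% ✗ — fails.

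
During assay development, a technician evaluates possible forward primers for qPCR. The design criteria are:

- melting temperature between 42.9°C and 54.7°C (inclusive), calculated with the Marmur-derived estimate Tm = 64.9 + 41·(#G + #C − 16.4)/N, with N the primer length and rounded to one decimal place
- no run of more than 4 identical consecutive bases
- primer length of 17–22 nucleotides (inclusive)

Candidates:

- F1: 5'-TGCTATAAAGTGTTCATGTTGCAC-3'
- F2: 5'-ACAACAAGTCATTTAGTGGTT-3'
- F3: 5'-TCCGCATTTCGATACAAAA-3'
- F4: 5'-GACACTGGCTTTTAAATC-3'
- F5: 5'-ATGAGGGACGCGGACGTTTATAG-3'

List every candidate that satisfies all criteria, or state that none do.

F2, F3 and F4.

F1 (24 nt, A=6 T=9 G=5 C=4): Tm = 64.9 + 41·(9 − 16.4)/24 = 52.3°C ✓; longest run = 3 ✓; length 24, outside 17–22 ✗ — fails.
F2 (21 nt, A=7 T=7 G=4 C=3): Tm = 64.9 + 41·(7 − 16.4)/21 = 46.5°C ✓; longest run = 3 ✓; length 21 ✓ — passes.
F3 (19 nt, A=7 T=5 G=2 C=5): Tm = 64.9 + 41·(7 − 16.4)/19 = 44.6°C ✓; longest run = 4 ✓; length 19 ✓ — passes.
F4 (18 nt, A=5 T=6 G=3 C=4): Tm = 64.9 + 41·(7 − 16.4)/18 = 43.5°C ✓; longest run = 4 ✓; length 18 ✓ — passes.
F5 (23 nt, A=6 T=5 G=9 C=3): Tm = 64.9 + 41·(12 − 16.4)/23 = 57.1°C, outside 42.9–54.7°C ✗; longest run = 3 ✓; length 23, outside 17–22 ✗ — fails.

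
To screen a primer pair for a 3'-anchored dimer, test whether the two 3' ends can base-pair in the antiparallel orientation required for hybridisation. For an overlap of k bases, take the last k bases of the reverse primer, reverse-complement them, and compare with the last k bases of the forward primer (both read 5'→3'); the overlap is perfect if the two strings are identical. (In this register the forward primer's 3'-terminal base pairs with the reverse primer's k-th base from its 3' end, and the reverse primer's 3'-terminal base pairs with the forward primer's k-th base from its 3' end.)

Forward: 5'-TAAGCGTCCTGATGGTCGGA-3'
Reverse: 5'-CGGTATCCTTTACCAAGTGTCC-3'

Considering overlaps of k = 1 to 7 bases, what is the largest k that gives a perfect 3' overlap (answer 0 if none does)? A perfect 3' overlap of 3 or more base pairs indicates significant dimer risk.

Longest perfect overlap: 3 complementary base pairs; significant dimer risk (threshold 3).

Last 7 bases (5'→3') — forward …GGTCGGA, reverse …AGTGTCC.
Reverse complement of the reverse primer's last 7 bases: GGACACT; its first k bases are the reverse complement of the reverse primer's last k bases, so a perfect k-base overlap needs the forward primer's last k bases to equal them.
Comparing (forward last k vs required): k=1: A vs G ✗; k=2: GA vs GG ✗; k=3: GGA vs GGA ✓; k=4: CGGA vs GGAC ✗; k=5: TCGGA vs GGACA ✗; k=6: GTCGGA vs GGACAC ✗; k=7: GGTCGGA vs GGACACT ✗.
Only k = 3 is perfect, so the longest perfect 3' overlap is 3.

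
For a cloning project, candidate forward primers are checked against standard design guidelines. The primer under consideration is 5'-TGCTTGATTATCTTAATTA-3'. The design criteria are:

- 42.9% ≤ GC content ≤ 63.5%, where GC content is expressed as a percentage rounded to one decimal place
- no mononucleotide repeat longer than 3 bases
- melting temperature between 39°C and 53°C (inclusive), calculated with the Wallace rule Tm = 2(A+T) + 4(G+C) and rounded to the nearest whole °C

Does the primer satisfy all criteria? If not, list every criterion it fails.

Fails: GC content.

Base counts: A=5, T=10, G=2, C=2 (length 19).
GC content: GC 4/19 = 21.1%, outside 42.9–63.5% ✗
homopolymer run: longest run = 2 ✓
Tm: Tm = 2·15 + 4·4 = 46°C ✓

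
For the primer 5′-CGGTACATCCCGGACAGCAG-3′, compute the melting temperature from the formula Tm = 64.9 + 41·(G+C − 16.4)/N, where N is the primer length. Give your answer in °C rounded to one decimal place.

Base counts: A=5, T=2, G=6, C=7; G+C = 13, N = 20.
Tm = 64.9 + 41·(13 − 16.4)/20 = 64.9 + -139.40/20 = 57.9°C.

57.9°C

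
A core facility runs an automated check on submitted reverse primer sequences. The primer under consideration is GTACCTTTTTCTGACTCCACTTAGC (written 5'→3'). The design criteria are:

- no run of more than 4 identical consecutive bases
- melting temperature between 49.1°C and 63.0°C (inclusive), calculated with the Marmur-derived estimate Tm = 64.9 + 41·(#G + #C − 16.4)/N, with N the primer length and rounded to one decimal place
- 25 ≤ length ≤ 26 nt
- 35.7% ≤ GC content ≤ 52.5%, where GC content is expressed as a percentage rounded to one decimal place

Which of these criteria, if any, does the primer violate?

Base counts: A=4, T=10, G=3, C=8 (length 25).
homopolymer run: longest run = 5, exceeds 4 ✗
Tm: Tm = 64.9 + 41·(11 − 16.4)/25 = 56.0°C ✓
length: length 25 ✓
GC content: GC 11/25 = 44.0% ✓

Fails: homopolymer run.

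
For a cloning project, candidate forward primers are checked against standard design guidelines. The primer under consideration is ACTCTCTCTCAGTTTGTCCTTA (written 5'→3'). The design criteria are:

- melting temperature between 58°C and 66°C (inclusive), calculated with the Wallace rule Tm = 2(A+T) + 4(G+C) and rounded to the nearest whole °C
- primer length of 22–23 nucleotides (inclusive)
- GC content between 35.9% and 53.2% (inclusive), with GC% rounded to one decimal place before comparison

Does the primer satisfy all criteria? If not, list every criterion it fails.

Base counts: A=3, T=10, G=2, C=7 (length 22).
Tm: Tm = 2·13 + 4·9 = 62°C ✓
length: length 22 ✓
GC content: GC 9/22 = 40.9% ✓

Meets all criteria.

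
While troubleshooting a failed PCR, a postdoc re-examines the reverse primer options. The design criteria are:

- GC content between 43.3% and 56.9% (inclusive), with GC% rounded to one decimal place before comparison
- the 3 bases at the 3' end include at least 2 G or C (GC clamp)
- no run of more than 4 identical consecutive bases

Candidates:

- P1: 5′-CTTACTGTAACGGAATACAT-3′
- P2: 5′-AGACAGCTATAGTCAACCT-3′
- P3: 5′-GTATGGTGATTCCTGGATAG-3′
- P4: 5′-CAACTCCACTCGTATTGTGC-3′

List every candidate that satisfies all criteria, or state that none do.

P1 (20 nt, A=7 T=6 G=3 C=4): GC 7/20 = 35.0%, outside 43.3–56.9% ✗; 3' end CAT has 1 G/C, need ≥2 ✗; longest run = 2 ✓ — fails.
P2 (19 nt, A=7 T=4 G=3 C=5): GC 8/19 = 42.1%, outside 43.3–56.9% ✗; 3' end CCT has 2 G/C ✓; longest run = 2 ✓ — fails.
P3 (20 nt, A=4 T=7 G=7 C=2): GC 9/20 = 45.0% ✓; 3' end TAG has 1 G/C, need ≥2 ✗; longest run = 2 ✓ — fails.
P4 (20 nt, A=4 T=6 G=3 C=7): GC 10/20 = 50.0% ✓; 3' end TGC has 2 G/C ✓; longest run = 2 ✓ — passes.

P4 only.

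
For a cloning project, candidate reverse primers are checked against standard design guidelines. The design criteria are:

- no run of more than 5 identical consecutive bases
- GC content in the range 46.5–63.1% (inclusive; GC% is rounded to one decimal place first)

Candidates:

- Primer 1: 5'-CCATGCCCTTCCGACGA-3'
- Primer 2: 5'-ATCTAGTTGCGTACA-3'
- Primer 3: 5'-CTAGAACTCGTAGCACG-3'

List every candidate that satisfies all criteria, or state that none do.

Primer 1 (17 nt, A=3 T=3 G=3 C=8): longest run = 3 ✓; GC 11/17 = 64.7%, outside 46.5–63.1% ✗ — fails.
Primer 2 (15 nt, A=4 T=5 G=3 C=3): longest run = 2 ✓; GC 6/15 = 40.0%, outside 46.5–63.1% ✗ — fails.
Primer 3 (17 nt, A=5 T=3 G=4 C=5): longest run = 2 ✓; GC 9/17 = 52.9% ✓ — passes.

Primer 3 only.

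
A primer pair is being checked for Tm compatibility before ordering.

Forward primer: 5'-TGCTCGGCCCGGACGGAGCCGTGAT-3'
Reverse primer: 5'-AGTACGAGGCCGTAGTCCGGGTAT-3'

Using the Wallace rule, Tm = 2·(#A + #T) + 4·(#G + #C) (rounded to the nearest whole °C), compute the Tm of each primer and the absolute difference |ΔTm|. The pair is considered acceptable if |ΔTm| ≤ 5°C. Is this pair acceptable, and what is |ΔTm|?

Forward: A=3 T=4 G=10 C=8 → Tm = 2·7 + 4·18 = 86°C.
Reverse: A=5 T=5 G=9 C=5 → Tm = 2·10 + 4·14 = 76°C.
|ΔTm| = |86 − 76| = 10°C, > 5°C.

|ΔTm| = 10°C; the pair is not acceptable.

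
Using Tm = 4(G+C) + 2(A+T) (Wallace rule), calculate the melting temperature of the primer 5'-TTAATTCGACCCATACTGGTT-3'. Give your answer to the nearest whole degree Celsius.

Base counts: A=5, T=8, G=3, C=5 (length 21).
Tm = 2·(5+8) + 4·(3+5) = 2·13 + 4·8 = 26 + 32 = 58°C.

58°C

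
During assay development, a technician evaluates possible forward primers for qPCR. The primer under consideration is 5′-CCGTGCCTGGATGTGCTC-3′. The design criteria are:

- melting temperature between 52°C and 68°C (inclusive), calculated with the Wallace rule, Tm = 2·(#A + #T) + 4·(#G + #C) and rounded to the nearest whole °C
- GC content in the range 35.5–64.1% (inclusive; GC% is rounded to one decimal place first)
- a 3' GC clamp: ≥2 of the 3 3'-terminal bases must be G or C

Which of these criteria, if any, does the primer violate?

Base counts: A=1, T=5, G=6, C=6 (length 18).
Tm: Tm = 2·6 + 4·12 = 60°C ✓
GC content: GC 12/18 = 66.7%, outside 35.5–64.1% ✗
GC clamp: 3' end CTC has 2 G/C ✓

Fails: GC content.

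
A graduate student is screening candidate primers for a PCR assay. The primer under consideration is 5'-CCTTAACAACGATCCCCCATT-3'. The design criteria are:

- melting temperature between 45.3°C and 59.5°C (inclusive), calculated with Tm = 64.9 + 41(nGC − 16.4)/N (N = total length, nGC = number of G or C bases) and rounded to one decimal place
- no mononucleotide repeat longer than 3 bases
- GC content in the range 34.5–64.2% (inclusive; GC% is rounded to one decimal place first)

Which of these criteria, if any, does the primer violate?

Fails: homopolymer run.

Base counts: A=6, T=5, G=1, C=9 (length 21).
Tm: Tm = 64.9 + 41·(10 − 16.4)/21 = 52.4°C ✓
homopolymer run: longest run = 5, exceeds 3 ✗
GC content: GC 10/21 = 47.6% ✓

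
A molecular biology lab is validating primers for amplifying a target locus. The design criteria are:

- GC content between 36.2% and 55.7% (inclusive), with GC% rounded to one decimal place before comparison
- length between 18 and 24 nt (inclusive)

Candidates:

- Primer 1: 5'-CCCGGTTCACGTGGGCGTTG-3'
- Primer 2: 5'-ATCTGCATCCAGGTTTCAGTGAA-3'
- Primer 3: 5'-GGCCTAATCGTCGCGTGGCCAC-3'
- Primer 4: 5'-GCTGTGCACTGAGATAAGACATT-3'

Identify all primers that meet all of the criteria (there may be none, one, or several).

Primer 2 and Primer 4.

Primer 1 (20 nt, A=1 T=5 G=8 C=6): GC 14/20 = 70.0%, outside 36.2–55.7% ✗; length 20 ✓ — fails.
Primer 2 (23 nt, A=6 T=7 G=5 C=5): GC 10/23 = 43.5% ✓; length 23 ✓ — passes.
Primer 3 (22 nt, A=3 T=4 G=7 C=8): GC 15/22 = 68.2%, outside 36.2–55.7% ✗; length 22 ✓ — fails.
Primer 4 (23 nt, A=7 T=6 G=6 C=4): GC 10/23 = 43.5% ✓; length 23 ✓ — passes.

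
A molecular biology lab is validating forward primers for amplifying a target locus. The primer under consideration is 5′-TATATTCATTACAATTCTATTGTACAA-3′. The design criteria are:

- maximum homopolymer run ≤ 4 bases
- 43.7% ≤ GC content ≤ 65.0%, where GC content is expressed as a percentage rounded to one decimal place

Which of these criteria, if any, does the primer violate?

Base counts: A=10, T=12, G=1, C=4 (length 27).
homopolymer run: longest run = 2 ✓
GC content: GC 5/27 = 18.5%, outside 43.7–65.0% ✗

Fails: GC content.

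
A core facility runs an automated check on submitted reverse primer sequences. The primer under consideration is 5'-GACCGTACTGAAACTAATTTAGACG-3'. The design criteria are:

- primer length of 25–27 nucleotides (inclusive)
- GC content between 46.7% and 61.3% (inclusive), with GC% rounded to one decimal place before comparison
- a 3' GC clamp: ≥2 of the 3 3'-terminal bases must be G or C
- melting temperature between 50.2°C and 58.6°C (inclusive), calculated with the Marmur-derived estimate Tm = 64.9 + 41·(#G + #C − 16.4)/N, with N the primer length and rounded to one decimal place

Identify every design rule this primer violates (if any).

Fails: GC content.

Base counts: A=9, T=6, G=5, C=5 (length 25).
length: length 25 ✓
GC content: GC 10/25 = 40.0%, outside 46.7–61.3% ✗
GC clamp: 3' end ACG has 2 G/C ✓
Tm: Tm = 64.9 + 41·(10 − 16.4)/25 = 54.4°C ✓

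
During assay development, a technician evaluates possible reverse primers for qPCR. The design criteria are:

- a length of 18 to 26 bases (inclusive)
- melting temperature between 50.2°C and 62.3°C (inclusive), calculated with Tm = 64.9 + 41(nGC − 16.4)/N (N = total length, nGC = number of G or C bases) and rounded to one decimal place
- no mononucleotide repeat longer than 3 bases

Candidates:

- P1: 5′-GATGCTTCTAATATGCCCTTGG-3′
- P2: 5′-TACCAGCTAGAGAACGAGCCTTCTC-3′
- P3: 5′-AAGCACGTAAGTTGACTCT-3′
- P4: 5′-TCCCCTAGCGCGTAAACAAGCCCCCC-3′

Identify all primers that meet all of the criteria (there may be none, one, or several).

P1 (22 nt, A=4 T=8 G=5 C=5): length 22 ✓; Tm = 64.9 + 41·(10 − 16.4)/22 = 53.0°C ✓; longest run = 3 ✓ — passes.
P2 (25 nt, A=7 T=5 G=5 C=8): length 25 ✓; Tm = 64.9 + 41·(13 − 16.4)/25 = 59.3°C ✓; longest run = 2 ✓ — passes.
P3 (19 nt, A=6 T=5 G=4 C=4): length 19 ✓; Tm = 64.9 + 41·(8 − 16.4)/19 = 46.8°C, outside 50.2–62.3°C ✗; longest run = 2 ✓ — fails.
P4 (26 nt, A=6 T=3 G=4 C=13): length 26 ✓; Tm = 64.9 + 41·(17 − 16.4)/26 = 65.8°C, outside 50.2–62.3°C ✗; longest run = 6, exceeds 3 ✗ — fails.

P1 and P2.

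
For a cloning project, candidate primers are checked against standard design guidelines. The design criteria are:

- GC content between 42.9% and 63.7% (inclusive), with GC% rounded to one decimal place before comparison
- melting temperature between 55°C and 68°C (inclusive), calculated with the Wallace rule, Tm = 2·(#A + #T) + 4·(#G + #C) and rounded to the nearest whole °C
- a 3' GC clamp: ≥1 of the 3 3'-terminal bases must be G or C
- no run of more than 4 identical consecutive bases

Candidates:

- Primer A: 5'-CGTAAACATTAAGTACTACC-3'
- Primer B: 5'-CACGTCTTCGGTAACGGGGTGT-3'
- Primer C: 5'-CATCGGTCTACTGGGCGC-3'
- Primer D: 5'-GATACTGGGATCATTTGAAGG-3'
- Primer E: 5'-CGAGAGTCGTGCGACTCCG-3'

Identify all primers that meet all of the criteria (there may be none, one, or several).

Primer A (20 nt, A=8 T=5 G=2 C=5): GC 7/20 = 35.0%, outside 42.9–63.7% ✗; Tm = 2·13 + 4·7 = 54°C, outside 55–68°C ✗; 3' end ACC has 2 G/C ✓; longest run = 3 ✓ — fails.
Primer B (22 nt, A=3 T=6 G=8 C=5): GC 13/22 = 59.1% ✓; Tm = 2·9 + 4·13 = 70°C, outside 55–68°C ✗; 3' end TGT has 1 G/C ✓; longest run = 4 ✓ — fails.
Primer C (18 nt, A=2 T=4 G=6 C=6): GC 12/18 = 66.7%, outside 42.9–63.7% ✗; Tm = 2·6 + 4·12 = 60°C ✓; 3' end CGC has 3 G/C ✓; longest run = 3 ✓ — fails.
Primer D (21 nt, A=6 T=6 G=7 C=2): GC 9/21 = 42.9% ✓; Tm = 2·12 + 4·9 = 60°C ✓; 3' end AGG has 2 G/C ✓; longest run = 3 ✓ — passes.
Primer E (19 nt, A=3 T=3 G=7 C=6): GC 13/19 = 68.4%, outside 42.9–63.7% ✗; Tm = 2·6 + 4·13 = 64°C ✓; 3' end CCG has 3 G/C ✓; longest run = 2 ✓ — fails.

Primer D only.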